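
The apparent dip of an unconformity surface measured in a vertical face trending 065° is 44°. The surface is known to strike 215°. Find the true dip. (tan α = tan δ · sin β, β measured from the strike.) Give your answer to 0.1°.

62.6°

The section is 30° from the strike.
tan δ = tan α / sin β = tan 44° / sin 30° = 0.9657 / 0.5000 = 1.9314
true dip = arctan 1.9314 = 62.63°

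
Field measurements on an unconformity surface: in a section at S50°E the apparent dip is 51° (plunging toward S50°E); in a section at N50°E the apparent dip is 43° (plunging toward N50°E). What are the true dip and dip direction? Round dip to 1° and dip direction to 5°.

The two traces are lines in the plane: v₁ = (sin 130°·cos 51°, cos 130°·cos 51°, −sin 51°), v₂ = (sin 50°·cos 43°, cos 50°·cos 43°, −sin 43°).
Cross product v₁ × v₂ gives the pole to the plane: n ∝ (0.641, -0.107, 0.453).
Dip δ = arctan(|n_h|/n_z) = arctan(0.650/0.453) = 55.1°.
The horizontal component of n points toward azimuth atan2(n_x, n_y) = 99°, the dip direction.

true dip 55°, dip direction 100°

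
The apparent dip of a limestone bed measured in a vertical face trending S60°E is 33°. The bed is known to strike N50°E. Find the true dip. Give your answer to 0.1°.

34.6°

The section is 70° from the strike.
tan(true dip) = tan 33° / sin 70° = 0.6911
δ = arctan(0.6911) = 34.65°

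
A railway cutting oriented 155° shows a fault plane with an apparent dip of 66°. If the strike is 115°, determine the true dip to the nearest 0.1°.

β = acute angle between strike 115° and section 155° = 40°.
tan(true dip) = tan 66° / sin 40° = 3.4942
δ = arctan(3.4942) = 74.03°

74.0°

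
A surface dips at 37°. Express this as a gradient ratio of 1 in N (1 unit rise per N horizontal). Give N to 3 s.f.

1 in 1.33

1 : N means tan θ = 1/N, so N = 1/tan 37° = 1/0.7536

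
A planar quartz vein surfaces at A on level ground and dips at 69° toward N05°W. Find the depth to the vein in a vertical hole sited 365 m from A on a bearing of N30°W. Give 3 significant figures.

The hole lies 25° from the dip direction, so the down-dip offset is 365 × cos 25° = 330.80 m.
Depth = down-dip offset × tan(dip) = 330.80 × tan 69° = 330.80 × 2.6051
Depth = 861.77 m

862 m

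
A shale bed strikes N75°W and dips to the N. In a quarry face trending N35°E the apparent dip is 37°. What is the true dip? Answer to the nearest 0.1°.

β = acute angle between strike N75°W and section N35°E = 70°.
tan(true dip) = tan 37° / sin 70° = 0.8019
δ = arctan(0.8019) = 38.73°

38.7°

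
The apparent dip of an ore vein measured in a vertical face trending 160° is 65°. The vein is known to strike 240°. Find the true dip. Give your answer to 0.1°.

β = acute angle between strike 240° and section 160° = 80°.
tan δ = tan α / sin β = tan 65° / sin 80° = 2.1445 / 0.9848 = 2.1776
true dip = arctan 2.1776 = 65.33°

65.3°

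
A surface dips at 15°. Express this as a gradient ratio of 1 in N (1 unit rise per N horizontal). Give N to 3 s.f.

1 : N means tan θ = 1/N, so N = 1/tan 15° = 1/0.2679

1 in 3.73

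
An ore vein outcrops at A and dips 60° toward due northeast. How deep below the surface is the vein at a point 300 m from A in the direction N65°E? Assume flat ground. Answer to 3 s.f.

The hole lies 20° from the dip direction, so the down-dip offset is 300 × cos 20° = 281.91 m.
Depth = down-dip offset × tan(dip) = 281.91 × tan 60° = 281.91 × 1.7321
Depth = 488.28 m

488 m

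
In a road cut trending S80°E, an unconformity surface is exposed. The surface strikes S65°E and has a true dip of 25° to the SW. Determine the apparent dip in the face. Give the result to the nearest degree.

7°

The section lies 15° from the strike.
tan(apparent dip) = tan 25° · sin 15° = 0.1207
apparent dip = arctan 0.1207 = 6.88°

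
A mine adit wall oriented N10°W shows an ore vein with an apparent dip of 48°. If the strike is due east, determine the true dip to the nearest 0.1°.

48.4°

The section is 80° from the strike.
tan δ = tan α / sin β = tan 48° / sin 80° = 1.1106 / 0.9848 = 1.1277
δ = arctan(1.1277) = 48.44°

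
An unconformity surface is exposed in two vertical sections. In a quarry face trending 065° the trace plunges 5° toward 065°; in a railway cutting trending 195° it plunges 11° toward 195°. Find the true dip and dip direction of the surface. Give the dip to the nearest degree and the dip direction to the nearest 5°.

true dip 19°, dip direction 140°

Represent each trace as a vector plunging at its apparent dip toward its trend (east-north-up frame): v₁ = (0.903, 0.421, -0.087), v₂ = (-0.254, -0.948, -0.191).
n = v₁ × v₂ = (0.163, -0.194, 0.749) (taken with n_z > 0).
tan δ = √(n_x²+n_y²)/n_z = 0.254/0.749, so δ = 18.7°.
Dip direction = atan2(0.163, -0.194) = 140° (azimuth of n's horizontal projection).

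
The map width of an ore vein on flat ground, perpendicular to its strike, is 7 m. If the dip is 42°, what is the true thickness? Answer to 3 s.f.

4.68 m

True thickness t = w · sin(dip) = 7 × sin 42°
t = 7 × 0.6691 = 4.684 m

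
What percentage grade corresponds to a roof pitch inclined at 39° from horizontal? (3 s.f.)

81.0%

grade % = 100 × tan 39° = 100 × 0.8098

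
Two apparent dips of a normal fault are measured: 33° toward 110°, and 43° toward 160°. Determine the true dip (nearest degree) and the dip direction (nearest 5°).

true dip 43°, dip direction 155°

Each apparent-dip line lies in the plane. As unit vectors (x east, y north, z up), v₁ plunges 33°→110° and v₂ plunges 43°→160°.
The plane normal is n = v₁ × v₂ ∝ (0.179, -0.401, 0.470).
Dip δ = arctan(|n_h|/n_z) = arctan(0.439/0.470) = 43.1°.
The horizontal component of n points toward azimuth atan2(n_x, n_y) = 156°, the dip direction.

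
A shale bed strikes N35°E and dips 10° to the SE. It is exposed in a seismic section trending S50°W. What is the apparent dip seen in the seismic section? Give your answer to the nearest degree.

The section lies 15° from the strike.
tan(apparent dip) = tan 10° · sin 15° = 0.0456
α = arctan(0.0456) = 2.61°

3°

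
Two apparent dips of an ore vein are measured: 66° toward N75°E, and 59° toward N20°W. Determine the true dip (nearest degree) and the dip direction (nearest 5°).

Each apparent-dip line lies in the plane. As unit vectors (x east, y north, z up), v₁ plunges 66°→N75°E and v₂ plunges 59°→N20°W.
n = v₁ × v₂ = (0.352, 0.498, 0.209) (taken with n_z > 0).
Dip δ = arctan(|n_h|/n_z) = arctan(0.610/0.209) = 71.1°.
The horizontal component of n points toward azimuth atan2(n_x, n_y) = 35°, the dip direction.

true dip 71°, dip direction 035°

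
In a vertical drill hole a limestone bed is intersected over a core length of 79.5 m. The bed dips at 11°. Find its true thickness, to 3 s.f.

True thickness t = h · cos(dip) = 79.5 × cos 11°
t = 79.5 × 0.9816 = 78.039 m

78.0 m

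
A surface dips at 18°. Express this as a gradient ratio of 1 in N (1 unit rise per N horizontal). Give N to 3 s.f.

1 in 3.08

1 : N means tan θ = 1/N, so N = 1/tan 18° = 1/0.3249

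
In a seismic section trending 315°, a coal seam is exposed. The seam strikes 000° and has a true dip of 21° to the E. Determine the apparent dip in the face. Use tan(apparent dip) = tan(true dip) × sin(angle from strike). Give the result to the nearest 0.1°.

The section lies 45° from the strike.
tan α = tan 21° × sin 45° = 0.3839 × 0.7071 = 0.2714
apparent dip = arctan 0.2714 = 15.19°

15.2°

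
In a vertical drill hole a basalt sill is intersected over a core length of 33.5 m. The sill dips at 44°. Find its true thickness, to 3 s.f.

True thickness t = h · cos(dip) = 33.5 × cos 44°
t = 33.5 × 0.7193 = 24.098 m

24.1 m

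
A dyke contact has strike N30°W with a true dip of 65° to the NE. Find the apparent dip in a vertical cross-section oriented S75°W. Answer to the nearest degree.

64°

The strike is N30°W and the section trends S75°W; the acute angle between them is β = 75°.
tan(apparent dip) = tan 65° · sin 75° = 2.0714
α = arctan(2.0714) = 64.23°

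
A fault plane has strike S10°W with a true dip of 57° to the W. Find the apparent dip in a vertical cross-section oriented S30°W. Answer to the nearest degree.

Angle between strike (S10°W) and section (S30°W): β = 20°.
tan α = tan 57° × sin 20° = 1.5399 × 0.3420 = 0.5267
apparent dip = arctan 0.5267 = 27.77°

28°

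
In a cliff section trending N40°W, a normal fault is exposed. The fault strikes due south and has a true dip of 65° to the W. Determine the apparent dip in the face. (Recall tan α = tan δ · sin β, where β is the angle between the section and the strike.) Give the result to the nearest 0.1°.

54.0°

The strike is due south and the section trends N40°W; the acute angle between them is β = 40°.
tan α = tan 65° × sin 40° = 2.1445 × 0.6428 = 1.3785
apparent dip = arctan 1.3785 = 54.04°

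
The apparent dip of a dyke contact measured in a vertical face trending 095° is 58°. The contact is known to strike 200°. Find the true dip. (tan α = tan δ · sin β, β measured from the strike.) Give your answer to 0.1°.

β = acute angle between strike 200° and section 095° = 75°.
tan δ = tan α / sin β = tan 58° / sin 75° = 1.6003 / 0.9659 = 1.6568
δ = arctan(1.6568) = 58.89°

58.9°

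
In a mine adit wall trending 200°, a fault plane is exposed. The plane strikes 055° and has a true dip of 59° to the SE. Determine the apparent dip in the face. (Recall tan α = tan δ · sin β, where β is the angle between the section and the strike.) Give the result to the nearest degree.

The strike is 055° and the section trends 200°; the acute angle between them is β = 35°.
tan(apparent dip) = tan 59° · sin 35° = 0.9546
α = arctan(0.9546) = 43.67°

44°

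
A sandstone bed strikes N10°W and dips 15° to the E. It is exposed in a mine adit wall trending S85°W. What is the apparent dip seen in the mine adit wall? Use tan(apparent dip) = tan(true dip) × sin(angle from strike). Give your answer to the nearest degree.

Angle between strike (N10°W) and section (S85°W): β = 85°.
tan(apparent dip) = tan 15° · sin 85° = 0.2669
α = arctan(0.2669) = 14.95°

15°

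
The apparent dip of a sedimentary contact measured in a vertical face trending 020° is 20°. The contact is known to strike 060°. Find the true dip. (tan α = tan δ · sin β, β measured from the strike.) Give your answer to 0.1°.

29.5°

The section is 40° from the strike.
tan(true dip) = tan 20° / sin 40° = 0.5662
δ = arctan(0.5662) = 29.52°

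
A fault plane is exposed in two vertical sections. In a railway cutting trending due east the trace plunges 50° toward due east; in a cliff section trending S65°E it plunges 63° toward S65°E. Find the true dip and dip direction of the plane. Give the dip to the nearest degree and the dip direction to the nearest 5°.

Represent each trace as a vector plunging at its apparent dip toward its trend (east-north-up frame): v₁ = (0.643, 0.000, -0.766), v₂ = (0.411, -0.192, -0.891).
Cross product v₁ × v₂ gives the pole to the plane: n ∝ (0.147, -0.258, 0.123).
tan δ = √(n_x²+n_y²)/n_z = 0.297/0.123, so δ = 67.4°.
Dip direction = azimuth of (n_x, n_y) = atan2(0.147, -0.258) = 150°.

true dip 67°, dip direction 150°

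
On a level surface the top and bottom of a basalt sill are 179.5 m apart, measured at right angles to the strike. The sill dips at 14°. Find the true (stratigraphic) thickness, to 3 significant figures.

True thickness t = w · sin(dip) = 179.5 × sin 14°
t = 179.5 × 0.2419 = 43.425 m

43.4 m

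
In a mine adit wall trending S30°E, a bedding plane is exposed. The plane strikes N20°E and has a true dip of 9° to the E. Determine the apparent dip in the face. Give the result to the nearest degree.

The section lies 50° from the strike.
tan(apparent dip) = tan 9° · sin 50° = 0.1213
apparent dip = arctan 0.1213 = 6.92°

7°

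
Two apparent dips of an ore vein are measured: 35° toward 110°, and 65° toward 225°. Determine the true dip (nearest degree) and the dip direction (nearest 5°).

Represent each trace as a vector plunging at its apparent dip toward its trend (east-north-up frame): v₁ = (0.770, -0.280, -0.574), v₂ = (-0.299, -0.299, -0.906).
The plane normal is n = v₁ × v₂ ∝ (-0.083, -0.869, 0.314).
True dip = arccos(n_z / |n|) = arccos(0.3382) = 70.2°.
The horizontal component of n points toward azimuth atan2(n_x, n_y) = 185°, the dip direction.

true dip 70°, dip direction 185°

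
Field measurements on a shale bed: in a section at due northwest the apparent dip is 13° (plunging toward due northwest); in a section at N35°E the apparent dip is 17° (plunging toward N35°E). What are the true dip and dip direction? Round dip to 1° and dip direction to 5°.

true dip 20°, dip direction 005°

The two traces are lines in the plane: v₁ = (sin 315°·cos 13°, cos 315°·cos 13°, −sin 13°), v₂ = (sin 35°·cos 17°, cos 35°·cos 17°, −sin 17°).
n = v₁ × v₂ = (0.025, 0.325, 0.918) (taken with n_z > 0).
tan δ = √(n_x²+n_y²)/n_z = 0.326/0.918, so δ = 19.5°.
Dip direction = azimuth of (n_x, n_y) = atan2(0.025, 0.325) = 4°.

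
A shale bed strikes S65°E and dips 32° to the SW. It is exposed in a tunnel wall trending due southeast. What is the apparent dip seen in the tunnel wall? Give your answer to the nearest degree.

12°

The section lies 20° from the strike.
tan(apparent dip) = tan 32° · sin 20° = 0.2137
α = arctan(0.2137) = 12.06°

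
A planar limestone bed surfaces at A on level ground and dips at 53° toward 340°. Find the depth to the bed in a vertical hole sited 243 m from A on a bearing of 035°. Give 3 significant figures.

185 m

The hole lies 55° from the dip direction, so the down-dip offset is 243 × cos 55° = 139.38 m.
Depth = down-dip offset × tan(dip) = 139.38 × tan 53° = 139.38 × 1.3270
Depth = 184.96 m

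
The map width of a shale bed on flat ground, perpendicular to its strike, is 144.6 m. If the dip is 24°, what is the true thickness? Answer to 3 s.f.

58.8 m

True thickness t = w · sin(dip) = 144.6 × sin 24°
t = 144.6 × 0.4067 = 58.814 m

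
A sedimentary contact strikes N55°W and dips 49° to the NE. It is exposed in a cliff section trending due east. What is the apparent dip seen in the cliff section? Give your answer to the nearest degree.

33°

Angle between strike (N55°W) and section (due east): β = 35°.
tan α = tan 49° × sin 35° = 1.1504 × 0.5736 = 0.6598
α = arctan(0.6598) = 33.42°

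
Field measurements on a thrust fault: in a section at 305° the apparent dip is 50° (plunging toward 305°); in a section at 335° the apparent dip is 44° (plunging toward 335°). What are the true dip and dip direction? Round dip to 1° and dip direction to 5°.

The two traces are lines in the plane: v₁ = (sin 305°·cos 50°, cos 305°·cos 50°, −sin 50°), v₂ = (sin 335°·cos 44°, cos 335°·cos 44°, −sin 44°).
The plane normal is n = v₁ × v₂ ∝ (-0.243, 0.133, 0.231).
tan δ = √(n_x²+n_y²)/n_z = 0.277/0.231, so δ = 50.2°.
Dip direction = azimuth of (n_x, n_y) = atan2(-0.243, 0.133) = 299°.

true dip 50°, dip direction 300°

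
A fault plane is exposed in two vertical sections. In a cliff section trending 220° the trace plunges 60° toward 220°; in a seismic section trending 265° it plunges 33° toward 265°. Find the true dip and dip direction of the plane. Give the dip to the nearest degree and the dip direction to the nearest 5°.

true dip 62°, dip direction 195°

Represent each trace as a vector plunging at its apparent dip toward its trend (east-north-up frame): v₁ = (-0.321, -0.383, -0.866), v₂ = (-0.835, -0.073, -0.545).
The plane normal is n = v₁ × v₂ ∝ (-0.145, -0.549, 0.297).
tan δ = √(n_x²+n_y²)/n_z = 0.567/0.297, so δ = 62.4°.
The horizontal component of n points toward azimuth atan2(n_x, n_y) = 195°, the dip direction.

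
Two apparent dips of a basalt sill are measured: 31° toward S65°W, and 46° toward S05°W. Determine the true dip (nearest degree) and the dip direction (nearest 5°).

Each apparent-dip line lies in the plane. As unit vectors (x east, y north, z up), v₁ plunges 31°→S65°W and v₂ plunges 46°→S05°W.
Cross product v₁ × v₂ gives the pole to the plane: n ∝ (-0.096, -0.528, 0.516).
tan δ = √(n_x²+n_y²)/n_z = 0.536/0.516, so δ = 46.1°.
The horizontal component of n points toward azimuth atan2(n_x, n_y) = 190°, the dip direction.

true dip 46°, dip direction 190°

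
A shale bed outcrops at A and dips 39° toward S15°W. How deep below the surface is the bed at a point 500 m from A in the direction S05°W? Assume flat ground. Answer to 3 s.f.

The hole lies 10° from the dip direction, so the down-dip offset is 500 × cos 10° = 492.40 m.
Depth = down-dip offset × tan(dip) = 492.40 × tan 39° = 492.40 × 0.8098
Depth = 398.74 m

399 m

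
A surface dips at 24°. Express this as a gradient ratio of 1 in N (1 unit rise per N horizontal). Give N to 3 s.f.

1 in 2.25

1 : N means tan θ = 1/N, so N = 1/tan 24° = 1/0.4452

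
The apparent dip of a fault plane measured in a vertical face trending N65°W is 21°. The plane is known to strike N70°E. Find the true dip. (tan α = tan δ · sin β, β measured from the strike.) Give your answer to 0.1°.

28.5°

The section is 45° from the strike.
tan δ = tan α / sin β = tan 21° / sin 45° = 0.3839 / 0.7071 = 0.5429
true dip = arctan 0.5429 = 28.50°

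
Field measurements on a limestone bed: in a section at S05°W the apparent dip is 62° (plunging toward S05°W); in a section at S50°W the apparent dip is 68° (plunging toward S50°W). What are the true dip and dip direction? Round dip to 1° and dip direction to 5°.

Represent each trace as a vector plunging at its apparent dip toward its trend (east-north-up frame): v₁ = (-0.041, -0.468, -0.883), v₂ = (-0.287, -0.241, -0.927).
The plane normal is n = v₁ × v₂ ∝ (-0.221, -0.215, 0.124).
True dip = arccos(n_z / |n|) = arccos(0.3737) = 68.1°.
The horizontal component of n points toward azimuth atan2(n_x, n_y) = 226°, the dip direction.

true dip 68°, dip direction 225°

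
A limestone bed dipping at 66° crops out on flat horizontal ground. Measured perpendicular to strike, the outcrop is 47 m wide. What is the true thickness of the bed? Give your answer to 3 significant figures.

42.9 m

True thickness t = w · sin(dip) = 47 × sin 66°
t = 47 × 0.9135 = 42.937 m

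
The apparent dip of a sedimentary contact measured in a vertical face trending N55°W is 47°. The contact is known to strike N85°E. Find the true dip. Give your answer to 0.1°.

59.1°

β = acute angle between strike N85°E and section N55°W = 40°.
tan δ = tan α / sin β = tan 47° / sin 40° = 1.0724 / 0.6428 = 1.6683
true dip = arctan 1.6683 = 59.06°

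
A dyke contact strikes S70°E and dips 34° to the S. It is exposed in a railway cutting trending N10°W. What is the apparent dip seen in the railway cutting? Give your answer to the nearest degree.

Angle between strike (S70°E) and section (N10°W): β = 60°.
tan(apparent dip) = tan 34° · sin 60° = 0.5841
apparent dip = arctan 0.5841 = 30.29°

30°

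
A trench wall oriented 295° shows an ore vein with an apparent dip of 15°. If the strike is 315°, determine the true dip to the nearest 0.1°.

38.1°

β = acute angle between strike 315° and section 295° = 20°.
tan δ = tan α / sin β = tan 15° / sin 20° = 0.2679 / 0.3420 = 0.7834
true dip = arctan 0.7834 = 38.08°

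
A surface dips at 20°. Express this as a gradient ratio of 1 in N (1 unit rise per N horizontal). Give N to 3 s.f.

1 : N means tan θ = 1/N, so N = 1/tan 20° = 1/0.3640

1 in 2.75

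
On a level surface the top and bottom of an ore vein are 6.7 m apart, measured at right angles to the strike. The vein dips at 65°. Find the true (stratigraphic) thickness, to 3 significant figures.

6.07 m

True thickness t = w · sin(dip) = 6.7 × sin 65°
t = 6.7 × 0.9063 = 6.072 m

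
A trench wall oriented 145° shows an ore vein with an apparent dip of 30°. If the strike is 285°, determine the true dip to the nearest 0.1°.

The section is 40° from the strike.
tan(true dip) = tan 30° / sin 40° = 0.8982
true dip = arctan 0.8982 = 41.93°

41.9°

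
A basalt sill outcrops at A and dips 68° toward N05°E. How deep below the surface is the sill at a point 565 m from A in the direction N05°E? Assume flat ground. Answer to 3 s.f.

1400 m

The hole is directly down-dip from the outcrop, so the down-dip offset is 565 m.
Depth = down-dip offset × tan(dip) = 565.00 × tan 68° = 565.00 × 2.4751
Depth = 1398.42 m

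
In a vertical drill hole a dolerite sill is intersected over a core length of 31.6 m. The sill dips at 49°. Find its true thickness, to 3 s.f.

True thickness t = h · cos(dip) = 31.6 × cos 49°
t = 31.6 × 0.6561 = 20.731 m

20.7 m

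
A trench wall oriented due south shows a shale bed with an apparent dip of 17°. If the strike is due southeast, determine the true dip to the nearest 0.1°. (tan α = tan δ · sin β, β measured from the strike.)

23.4°

The section is 45° from the strike.
tan(true dip) = tan 17° / sin 45° = 0.4324
δ = arctan(0.4324) = 23.38°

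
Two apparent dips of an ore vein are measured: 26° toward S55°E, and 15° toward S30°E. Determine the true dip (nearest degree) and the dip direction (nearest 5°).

Each apparent-dip line lies in the plane. As unit vectors (x east, y north, z up), v₁ plunges 26°→S55°E and v₂ plunges 15°→S30°E.
n = v₁ × v₂ = (0.233, 0.021, 0.367) (taken with n_z > 0).
tan δ = √(n_x²+n_y²)/n_z = 0.234/0.367, so δ = 32.6°.
The horizontal component of n points toward azimuth atan2(n_x, n_y) = 85°, the dip direction.

true dip 33°, dip direction 085°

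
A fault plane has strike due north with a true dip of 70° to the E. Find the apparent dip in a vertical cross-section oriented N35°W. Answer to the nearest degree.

Angle between strike (due north) and section (N35°W): β = 35°.
tan(apparent dip) = tan 70° · sin 35° = 1.5759
α = arctan(1.5759) = 57.60°

58°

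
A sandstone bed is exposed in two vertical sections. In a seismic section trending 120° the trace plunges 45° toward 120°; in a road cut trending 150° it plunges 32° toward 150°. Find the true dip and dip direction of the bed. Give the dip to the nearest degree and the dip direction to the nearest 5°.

The two traces are lines in the plane: v₁ = (sin 120°·cos 45°, cos 120°·cos 45°, −sin 45°), v₂ = (sin 150°·cos 32°, cos 150°·cos 32°, −sin 32°).
Cross product v₁ × v₂ gives the pole to the plane: n ∝ (0.332, -0.025, 0.300).
tan δ = √(n_x²+n_y²)/n_z = 0.333/0.300, so δ = 48.0°.
Dip direction = azimuth of (n_x, n_y) = atan2(0.332, -0.025) = 94°.

true dip 48°, dip direction 095°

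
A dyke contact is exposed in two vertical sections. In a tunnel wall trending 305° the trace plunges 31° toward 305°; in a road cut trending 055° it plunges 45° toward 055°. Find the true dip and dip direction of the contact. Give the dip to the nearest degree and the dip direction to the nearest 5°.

true dip 55°, dip direction 010°

Each apparent-dip line lies in the plane. As unit vectors (x east, y north, z up), v₁ plunges 31°→305° and v₂ plunges 45°→055°.
Cross product v₁ × v₂ gives the pole to the plane: n ∝ (0.139, 0.795, 0.570).
Dip δ = arctan(|n_h|/n_z) = arctan(0.807/0.570) = 54.8°.
Dip direction = azimuth of (n_x, n_y) = atan2(0.139, 0.795) = 10°.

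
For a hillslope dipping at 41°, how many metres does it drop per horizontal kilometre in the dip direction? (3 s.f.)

869 m

drop per km = 1000 × tan 41° = 1000 × 0.8693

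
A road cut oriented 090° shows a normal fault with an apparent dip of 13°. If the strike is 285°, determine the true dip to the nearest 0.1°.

The section is 15° from the strike.
tan(true dip) = tan 13° / sin 15° = 0.8920
δ = arctan(0.8920) = 41.73°

41.7°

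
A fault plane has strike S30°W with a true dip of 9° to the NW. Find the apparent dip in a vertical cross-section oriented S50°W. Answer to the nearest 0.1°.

The strike is S30°W and the section trends S50°W; the acute angle between them is β = 20°.
tan(apparent dip) = tan 9° · sin 20° = 0.0542
apparent dip = arctan 0.0542 = 3.10°

3.1°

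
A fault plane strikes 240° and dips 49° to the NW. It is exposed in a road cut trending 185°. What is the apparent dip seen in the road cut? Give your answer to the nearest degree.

Angle between strike (240°) and section (185°): β = 55°.
tan α = tan 49° × sin 55° = 1.1504 × 0.8192 = 0.9423
apparent dip = arctan 0.9423 = 43.30°

43°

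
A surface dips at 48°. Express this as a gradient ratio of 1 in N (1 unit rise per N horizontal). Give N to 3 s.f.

1 : N means tan θ = 1/N, so N = 1/tan 48° = 1/1.1106

1 in 0.900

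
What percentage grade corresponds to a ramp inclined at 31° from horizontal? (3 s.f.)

grade % = 100 × tan 31° = 100 × 0.6009

60.1%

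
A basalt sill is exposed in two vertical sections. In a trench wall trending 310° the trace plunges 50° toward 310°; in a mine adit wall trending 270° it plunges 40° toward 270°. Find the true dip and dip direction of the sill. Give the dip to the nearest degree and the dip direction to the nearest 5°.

Each apparent-dip line lies in the plane. As unit vectors (x east, y north, z up), v₁ plunges 50°→310° and v₂ plunges 40°→270°.
The plane normal is n = v₁ × v₂ ∝ (-0.266, 0.270, 0.317).
Dip δ = arctan(|n_h|/n_z) = arctan(0.379/0.317) = 50.1°.
The horizontal component of n points toward azimuth atan2(n_x, n_y) = 316°, the dip direction.

true dip 50°, dip direction 315°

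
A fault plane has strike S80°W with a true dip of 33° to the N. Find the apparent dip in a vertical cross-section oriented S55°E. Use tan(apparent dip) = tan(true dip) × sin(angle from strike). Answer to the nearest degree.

The section lies 45° from the strike.
tan(apparent dip) = tan 33° · sin 45° = 0.4592
apparent dip = arctan 0.4592 = 24.66°

25°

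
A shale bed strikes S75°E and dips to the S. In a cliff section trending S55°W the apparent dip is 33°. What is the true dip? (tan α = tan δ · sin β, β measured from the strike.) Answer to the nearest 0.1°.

β = acute angle between strike S75°E and section S55°W = 50°.
tan(true dip) = tan 33° / sin 50° = 0.8477
δ = arctan(0.8477) = 40.29°

40.3°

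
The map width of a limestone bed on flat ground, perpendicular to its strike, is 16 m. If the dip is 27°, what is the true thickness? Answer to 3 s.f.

True thickness t = w · sin(dip) = 16 × sin 27°
t = 16 × 0.4540 = 7.264 m

7.26 m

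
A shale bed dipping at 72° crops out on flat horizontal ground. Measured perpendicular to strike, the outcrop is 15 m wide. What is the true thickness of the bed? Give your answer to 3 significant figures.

14.3 m

True thickness t = w · sin(dip) = 15 × sin 72°
t = 15 × 0.9511 = 14.266 m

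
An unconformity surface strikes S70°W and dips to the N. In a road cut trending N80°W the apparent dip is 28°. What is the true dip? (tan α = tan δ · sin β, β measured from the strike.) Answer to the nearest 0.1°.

46.8°

β = acute angle between strike S70°W and section N80°W = 30°.
tan(true dip) = tan 28° / sin 30° = 1.0634
δ = arctan(1.0634) = 46.76°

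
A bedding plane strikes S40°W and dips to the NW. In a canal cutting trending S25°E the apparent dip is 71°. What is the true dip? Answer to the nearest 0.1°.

72.7°

β = acute angle between strike S40°W and section S25°E = 65°.
tan(true dip) = tan 71° / sin 65° = 3.2044
δ = arctan(3.2044) = 72.67°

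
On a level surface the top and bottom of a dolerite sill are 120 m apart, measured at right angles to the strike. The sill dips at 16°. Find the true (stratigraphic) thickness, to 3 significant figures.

33.1 m

True thickness t = w · sin(dip) = 120 × sin 16°
t = 120 × 0.2756 = 33.076 m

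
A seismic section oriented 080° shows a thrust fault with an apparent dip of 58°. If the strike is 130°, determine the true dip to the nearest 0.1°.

64.4°

β = acute angle between strike 130° and section 080° = 50°.
tan δ = tan α / sin β = tan 58° / sin 50° = 1.6003 / 0.7660 = 2.0891
true dip = arctan 2.0891 = 64.42°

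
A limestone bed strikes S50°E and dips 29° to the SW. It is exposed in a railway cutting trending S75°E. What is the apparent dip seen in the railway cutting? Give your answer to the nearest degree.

The strike is S50°E and the section trends S75°E; the acute angle between them is β = 25°.
tan α = tan 29° × sin 25° = 0.5543 × 0.4226 = 0.2343
α = arctan(0.2343) = 13.18°

13°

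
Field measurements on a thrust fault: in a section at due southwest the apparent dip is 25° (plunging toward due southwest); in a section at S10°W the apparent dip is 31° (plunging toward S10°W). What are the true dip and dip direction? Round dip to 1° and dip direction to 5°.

The two traces are lines in the plane: v₁ = (sin 225°·cos 25°, cos 225°·cos 25°, −sin 25°), v₂ = (sin 190°·cos 31°, cos 190°·cos 31°, −sin 31°).
n = v₁ × v₂ = (-0.027, -0.267, 0.446) (taken with n_z > 0).
tan δ = √(n_x²+n_y²)/n_z = 0.268/0.446, so δ = 31.1°.
Dip direction = azimuth of (n_x, n_y) = atan2(-0.027, -0.267) = 186°.

true dip 31°, dip direction 185°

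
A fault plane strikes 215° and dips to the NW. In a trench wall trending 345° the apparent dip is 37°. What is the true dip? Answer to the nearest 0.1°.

β = acute angle between strike 215° and section 345° = 50°.
tan(true dip) = tan 37° / sin 50° = 0.9837
true dip = arctan 0.9837 = 44.53°

44.5°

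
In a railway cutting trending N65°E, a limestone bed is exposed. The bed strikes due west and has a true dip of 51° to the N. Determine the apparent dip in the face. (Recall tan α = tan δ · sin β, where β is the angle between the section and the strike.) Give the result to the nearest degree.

28°

Angle between strike (due west) and section (N65°E): β = 25°.
tan α = tan 51° × sin 25° = 1.2349 × 0.4226 = 0.5219
apparent dip = arctan 0.5219 = 27.56°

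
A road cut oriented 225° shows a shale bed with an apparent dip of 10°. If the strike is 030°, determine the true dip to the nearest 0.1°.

β = acute angle between strike 030° and section 225° = 15°.
tan δ = tan α / sin β = tan 10° / sin 15° = 0.1763 / 0.2588 = 0.6813
true dip = arctan 0.6813 = 34.27°

34.3°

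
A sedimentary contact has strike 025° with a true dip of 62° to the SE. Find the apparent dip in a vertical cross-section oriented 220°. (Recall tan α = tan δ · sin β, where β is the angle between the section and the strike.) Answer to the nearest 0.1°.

26.0°

The section lies 15° from the strike.
tan α = tan 62° × sin 15° = 1.8807 × 0.2588 = 0.4868
α = arctan(0.4868) = 25.96°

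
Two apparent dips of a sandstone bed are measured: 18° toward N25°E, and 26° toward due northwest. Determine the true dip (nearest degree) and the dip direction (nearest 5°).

Each apparent-dip line lies in the plane. As unit vectors (x east, y north, z up), v₁ plunges 18°→N25°E and v₂ plunges 26°→due northwest.
Cross product v₁ × v₂ gives the pole to the plane: n ∝ (-0.181, 0.373, 0.803).
Dip δ = arctan(|n_h|/n_z) = arctan(0.414/0.803) = 27.3°.
Dip direction = atan2(-0.181, 0.373) = 334° (azimuth of n's horizontal projection).

true dip 27°, dip direction 335°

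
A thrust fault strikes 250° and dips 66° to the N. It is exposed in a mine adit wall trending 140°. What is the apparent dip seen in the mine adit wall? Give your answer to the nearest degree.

65°

The section lies 70° from the strike.
tan(apparent dip) = tan 66° · sin 70° = 2.1106
α = arctan(2.1106) = 64.65°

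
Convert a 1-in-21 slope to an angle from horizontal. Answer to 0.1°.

tan θ = 1/21 = 0.0476
θ = arctan(0.0476) = 2.73°

2.7°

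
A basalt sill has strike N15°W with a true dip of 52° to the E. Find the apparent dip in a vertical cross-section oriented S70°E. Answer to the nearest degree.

46°

The strike is N15°W and the section trends S70°E; the acute angle between them is β = 55°.
tan α = tan 52° × sin 55° = 1.2799 × 0.8192 = 1.0485
apparent dip = arctan 1.0485 = 46.36°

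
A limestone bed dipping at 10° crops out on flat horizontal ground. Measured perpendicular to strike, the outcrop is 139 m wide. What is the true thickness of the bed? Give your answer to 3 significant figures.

24.1 m

True thickness t = w · sin(dip) = 139 × sin 10°
t = 139 × 0.1736 = 24.137 m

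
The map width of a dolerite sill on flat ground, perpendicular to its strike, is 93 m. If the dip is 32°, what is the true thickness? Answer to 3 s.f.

49.3 m

True thickness t = w · sin(dip) = 93 × sin 32°
t = 93 × 0.5299 = 49.282 m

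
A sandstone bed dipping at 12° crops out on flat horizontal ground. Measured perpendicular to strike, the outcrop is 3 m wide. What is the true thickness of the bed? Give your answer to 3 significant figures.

True thickness t = w · sin(dip) = 3 × sin 12°
t = 3 × 0.2079 = 0.624 m

0.624 m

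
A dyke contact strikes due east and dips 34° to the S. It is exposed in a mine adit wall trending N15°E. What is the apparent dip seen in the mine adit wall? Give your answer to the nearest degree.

33°

Angle between strike (due east) and section (N15°E): β = 75°.
tan α = tan 34° × sin 75° = 0.6745 × 0.9659 = 0.6515
apparent dip = arctan 0.6515 = 33.09°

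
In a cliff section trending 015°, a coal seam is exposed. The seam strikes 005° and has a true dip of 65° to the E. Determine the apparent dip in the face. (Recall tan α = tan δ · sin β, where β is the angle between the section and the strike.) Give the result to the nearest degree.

20°

The section lies 10° from the strike.
tan(apparent dip) = tan 65° · sin 10° = 0.3724
apparent dip = arctan 0.3724 = 20.42°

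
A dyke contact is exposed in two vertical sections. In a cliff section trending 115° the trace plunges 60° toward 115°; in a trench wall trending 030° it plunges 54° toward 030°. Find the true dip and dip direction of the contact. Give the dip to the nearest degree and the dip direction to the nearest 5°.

Represent each trace as a vector plunging at its apparent dip toward its trend (east-north-up frame): v₁ = (0.453, -0.211, -0.866), v₂ = (0.294, 0.509, -0.809).
Cross product v₁ × v₂ gives the pole to the plane: n ∝ (0.612, 0.112, 0.293).
Dip δ = arctan(|n_h|/n_z) = arctan(0.622/0.293) = 64.8°.
Dip direction = azimuth of (n_x, n_y) = atan2(0.612, 0.112) = 80°.

true dip 65°, dip direction 080°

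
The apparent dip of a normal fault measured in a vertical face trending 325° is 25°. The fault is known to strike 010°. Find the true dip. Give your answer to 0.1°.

β = acute angle between strike 010° and section 325° = 45°.
tan(true dip) = tan 25° / sin 45° = 0.6595
δ = arctan(0.6595) = 33.40°

33.4°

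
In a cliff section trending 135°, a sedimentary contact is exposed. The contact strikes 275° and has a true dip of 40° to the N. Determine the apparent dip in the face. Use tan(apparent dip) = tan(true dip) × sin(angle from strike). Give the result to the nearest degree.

The strike is 275° and the section trends 135°; the acute angle between them is β = 40°.
tan α = tan 40° × sin 40° = 0.8391 × 0.6428 = 0.5394
apparent dip = arctan 0.5394 = 28.34°

28°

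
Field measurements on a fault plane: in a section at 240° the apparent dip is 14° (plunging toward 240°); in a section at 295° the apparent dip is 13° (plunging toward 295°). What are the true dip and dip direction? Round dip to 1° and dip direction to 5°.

Each apparent-dip line lies in the plane. As unit vectors (x east, y north, z up), v₁ plunges 14°→240° and v₂ plunges 13°→295°.
Cross product v₁ × v₂ gives the pole to the plane: n ∝ (-0.209, -0.025, 0.774).
Dip δ = arctan(|n_h|/n_z) = arctan(0.210/0.774) = 15.2°.
The horizontal component of n points toward azimuth atan2(n_x, n_y) = 263°, the dip direction.

true dip 15°, dip direction 265°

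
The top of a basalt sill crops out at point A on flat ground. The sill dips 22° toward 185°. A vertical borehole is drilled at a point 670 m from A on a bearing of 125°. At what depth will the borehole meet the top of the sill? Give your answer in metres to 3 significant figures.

135 m

The hole lies 60° from the dip direction, so the down-dip offset is 670 × cos 60° = 335.00 m.
Depth = down-dip offset × tan(dip) = 335.00 × tan 22° = 335.00 × 0.4040
Depth = 135.35 m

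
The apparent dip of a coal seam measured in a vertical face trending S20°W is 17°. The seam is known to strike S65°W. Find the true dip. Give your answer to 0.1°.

β = acute angle between strike S65°W and section S20°W = 45°.
tan δ = tan α / sin β = tan 17° / sin 45° = 0.3057 / 0.7071 = 0.4324
true dip = arctan 0.4324 = 23.38°

23.4°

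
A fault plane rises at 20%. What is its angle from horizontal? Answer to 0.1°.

tan θ = 20/100 = 0.2000
θ = arctan(0.2000) = 11.31°

11.3°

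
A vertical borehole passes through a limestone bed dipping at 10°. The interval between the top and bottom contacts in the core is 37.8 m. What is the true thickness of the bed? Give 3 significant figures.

37.2 m

True thickness t = h · cos(dip) = 37.8 × cos 10°
t = 37.8 × 0.9848 = 37.226 m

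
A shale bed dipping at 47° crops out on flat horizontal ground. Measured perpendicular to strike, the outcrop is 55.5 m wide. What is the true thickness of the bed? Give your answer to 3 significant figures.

True thickness t = w · sin(dip) = 55.5 × sin 47°
t = 55.5 × 0.7314 = 40.590 m

40.6 m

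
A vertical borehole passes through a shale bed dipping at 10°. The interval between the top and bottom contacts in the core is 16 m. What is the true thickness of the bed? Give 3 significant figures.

15.8 m

True thickness t = h · cos(dip) = 16 × cos 10°
t = 16 × 0.9848 = 15.757 m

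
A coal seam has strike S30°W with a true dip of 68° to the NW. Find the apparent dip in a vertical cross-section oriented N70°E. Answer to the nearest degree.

The strike is S30°W and the section trends N70°E; the acute angle between them is β = 40°.
tan(apparent dip) = tan 68° · sin 40° = 1.5910
apparent dip = arctan 1.5910 = 57.85°

58°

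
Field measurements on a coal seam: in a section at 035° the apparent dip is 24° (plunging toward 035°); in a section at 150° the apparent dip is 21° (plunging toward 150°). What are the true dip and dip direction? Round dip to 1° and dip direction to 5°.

true dip 38°, dip direction 090°

Represent each trace as a vector plunging at its apparent dip toward its trend (east-north-up frame): v₁ = (0.524, 0.748, -0.407), v₂ = (0.467, -0.809, -0.358).
The plane normal is n = v₁ × v₂ ∝ (0.597, 0.002, 0.773).
tan δ = √(n_x²+n_y²)/n_z = 0.597/0.773, so δ = 37.7°.
Dip direction = azimuth of (n_x, n_y) = atan2(0.597, 0.002) = 90°.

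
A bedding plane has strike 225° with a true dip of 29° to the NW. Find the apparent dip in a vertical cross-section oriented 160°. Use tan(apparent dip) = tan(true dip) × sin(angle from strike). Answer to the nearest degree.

Angle between strike (225°) and section (160°): β = 65°.
tan(apparent dip) = tan 29° · sin 65° = 0.5024
apparent dip = arctan 0.5024 = 26.67°

27°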